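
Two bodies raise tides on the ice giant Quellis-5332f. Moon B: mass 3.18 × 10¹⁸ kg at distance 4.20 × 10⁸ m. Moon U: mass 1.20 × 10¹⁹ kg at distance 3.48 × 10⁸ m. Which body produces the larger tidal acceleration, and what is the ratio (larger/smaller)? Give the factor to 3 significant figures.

Compare M/d³ for the two perturbers:
Moon B: (3.18 × 10¹⁸) / (4.20 × 10⁸)³ = 4.292 × 10⁻⁸
Moon U: (1.20 × 10¹⁹) / (3.48 × 10⁸)³ = 2.847 × 10⁻⁷
Ratio (larger/smaller) = 6.63

Moon U, by a factor of ≈ 6.63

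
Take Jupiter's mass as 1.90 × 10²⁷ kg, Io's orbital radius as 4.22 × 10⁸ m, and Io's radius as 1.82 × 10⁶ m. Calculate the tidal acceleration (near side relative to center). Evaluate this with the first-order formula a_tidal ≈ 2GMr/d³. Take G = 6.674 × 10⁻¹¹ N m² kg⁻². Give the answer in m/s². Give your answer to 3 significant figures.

6.14 × 10⁻³ m/s²

Δg = 2GMr/d³
   = 2 × (6.674 × 10⁻¹¹) × (1.90 × 10²⁷) × (1.82 × 10⁶) / (4.22 × 10⁸)³
   = 6.14 × 10⁻³ m/s²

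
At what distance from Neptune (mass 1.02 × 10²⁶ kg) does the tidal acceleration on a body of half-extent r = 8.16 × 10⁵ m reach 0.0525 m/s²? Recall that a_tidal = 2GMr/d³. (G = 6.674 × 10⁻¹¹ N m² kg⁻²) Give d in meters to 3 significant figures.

5.96 × 10⁷ m

2GMr/d³ = a_tidal  ⇒  d = (2GMr / a_tidal)^(1/3)
d = (2 × 6.674×10⁻¹¹ × (1.02 × 10²⁶) × (8.16 × 10⁵) / (0.0525))^(1/3)
  = 5.96 × 10⁷ m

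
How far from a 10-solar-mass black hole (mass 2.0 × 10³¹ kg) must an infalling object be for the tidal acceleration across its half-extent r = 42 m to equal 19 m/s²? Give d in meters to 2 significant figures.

1.8 × 10⁷ m

2GMr/d³ = a_tidal  ⇒  d = (2GMr / a_tidal)^(1/3)
d = (2 × 6.674×10⁻¹¹ × (2.0 × 10³¹) × (42) / (19))^(1/3)
  = 1.8 × 10⁷ m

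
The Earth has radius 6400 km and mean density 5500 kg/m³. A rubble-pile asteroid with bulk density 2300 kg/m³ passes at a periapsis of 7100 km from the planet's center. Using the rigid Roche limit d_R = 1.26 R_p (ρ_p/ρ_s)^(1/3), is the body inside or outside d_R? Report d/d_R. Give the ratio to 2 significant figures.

d_R = 1.26 × (6400 km) × (5500/2300)^(1/3) = 10780 km
d/d_R = (7100) / (10780) = 0.66
Since d/d_R < 1, the body is inside the Roche limit.

inside; d/d_R ≈ 0.66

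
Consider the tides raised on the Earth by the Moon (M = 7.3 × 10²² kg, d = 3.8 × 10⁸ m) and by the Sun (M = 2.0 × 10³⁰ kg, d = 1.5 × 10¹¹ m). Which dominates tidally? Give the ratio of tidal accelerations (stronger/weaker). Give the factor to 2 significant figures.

The Moon, by a factor of ≈ 2.2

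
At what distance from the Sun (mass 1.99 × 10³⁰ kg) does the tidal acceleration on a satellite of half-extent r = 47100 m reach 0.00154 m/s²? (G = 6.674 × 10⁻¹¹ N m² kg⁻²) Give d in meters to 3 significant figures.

2GMr/d³ = a_tidal  ⇒  d = (2GMr / a_tidal)^(1/3)
d = (2 × 6.674×10⁻¹¹ × (1.99 × 10³⁰) × (47100) / (0.00154))^(1/3)
  = 2.01 × 10⁹ m

2.01 × 10⁹ m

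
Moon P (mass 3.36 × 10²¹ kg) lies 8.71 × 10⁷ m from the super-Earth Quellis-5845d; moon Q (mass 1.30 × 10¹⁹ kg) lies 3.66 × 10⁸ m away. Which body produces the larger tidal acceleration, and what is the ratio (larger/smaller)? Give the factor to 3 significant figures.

Tidal stretch scales as M/d³; compute that for each body.
Moon P: (3.36 × 10²¹) / (8.71 × 10⁷)³ = 5.085 × 10⁻³
Moon Q: (1.30 × 10¹⁹) / (3.66 × 10⁸)³ = 2.652 × 10⁻⁷
Ratio (larger/smaller) = 19200

Moon P, by a factor of ≈ 19200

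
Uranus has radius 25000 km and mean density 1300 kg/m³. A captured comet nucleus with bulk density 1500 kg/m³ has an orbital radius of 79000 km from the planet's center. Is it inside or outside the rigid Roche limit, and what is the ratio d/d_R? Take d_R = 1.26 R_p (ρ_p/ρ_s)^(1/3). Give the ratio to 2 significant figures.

outside; d/d_R ≈ 2.6

d_R = 1.26 × (25000 km) × (1300/1500)^(1/3) = 30030 km
d/d_R = (79000) / (30030) = 2.6
Since d/d_R > 1, the body is outside the Roche limit.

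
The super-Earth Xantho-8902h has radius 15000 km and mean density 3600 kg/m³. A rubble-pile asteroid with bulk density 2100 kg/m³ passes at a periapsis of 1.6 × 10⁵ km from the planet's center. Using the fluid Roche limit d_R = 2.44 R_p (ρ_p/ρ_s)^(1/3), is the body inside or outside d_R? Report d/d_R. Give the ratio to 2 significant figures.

d_R = 2.44 × (15000 km) × (3600/2100)^(1/3) = 43800 km
d/d_R = (1.6 × 10⁵) / (43800) = 3.7
Since d/d_R > 1, the body is outside the Roche limit.

outside; d/d_R ≈ 3.7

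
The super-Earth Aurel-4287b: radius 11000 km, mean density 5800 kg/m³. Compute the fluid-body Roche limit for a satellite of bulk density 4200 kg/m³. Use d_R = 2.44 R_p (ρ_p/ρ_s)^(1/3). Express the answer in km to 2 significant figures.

d_R = 2.44 × 11000 km × (5800/4200)^(1/3)
    = 30000 km

30000 km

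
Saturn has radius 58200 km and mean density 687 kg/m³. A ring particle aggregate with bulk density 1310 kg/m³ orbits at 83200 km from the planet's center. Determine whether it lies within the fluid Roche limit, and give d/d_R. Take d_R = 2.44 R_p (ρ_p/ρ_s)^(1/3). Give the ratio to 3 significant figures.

d_R = 2.44 × (58200 km) × (687/1310)^(1/3) = 1.145 × 10⁵ km
d/d_R = (83200) / (1.145 × 10⁵) = 0.727
Since d/d_R < 1, the body is inside the Roche limit.

inside; d/d_R ≈ 0.727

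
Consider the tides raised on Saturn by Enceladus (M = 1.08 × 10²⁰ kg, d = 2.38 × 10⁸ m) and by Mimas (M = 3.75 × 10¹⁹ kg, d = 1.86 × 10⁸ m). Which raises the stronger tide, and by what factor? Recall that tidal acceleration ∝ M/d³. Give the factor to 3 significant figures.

Enceladus, by a factor of ≈ 1.37

Tidal stretch scales as M/d³; compute that for each body.
Enceladus: (1.08 × 10²⁰) / (2.38 × 10⁸)³ = 8.011 × 10⁻⁶
Mimas: (3.75 × 10¹⁹) / (1.86 × 10⁸)³ = 5.828 × 10⁻⁶
Ratio (larger/smaller) = 1.37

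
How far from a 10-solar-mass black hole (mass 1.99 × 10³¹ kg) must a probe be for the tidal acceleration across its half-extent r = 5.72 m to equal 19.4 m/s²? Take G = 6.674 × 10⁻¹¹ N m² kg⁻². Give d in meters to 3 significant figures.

9.22 × 10⁶ m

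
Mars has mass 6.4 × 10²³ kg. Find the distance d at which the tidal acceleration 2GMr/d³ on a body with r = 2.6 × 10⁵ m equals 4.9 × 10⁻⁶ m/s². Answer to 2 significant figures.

1.7 × 10⁸ m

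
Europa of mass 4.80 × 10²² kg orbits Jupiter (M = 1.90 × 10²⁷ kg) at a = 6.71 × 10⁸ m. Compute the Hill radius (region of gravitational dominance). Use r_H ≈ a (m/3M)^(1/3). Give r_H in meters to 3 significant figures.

r_H ≈ a (m/3M)^(1/3)
    = (6.71 × 10⁸) × (4.80 × 10²² / (3 × 1.90 × 10²⁷))^(1/3)
    = 1.37 × 10⁷ m

1.37 × 10⁷ m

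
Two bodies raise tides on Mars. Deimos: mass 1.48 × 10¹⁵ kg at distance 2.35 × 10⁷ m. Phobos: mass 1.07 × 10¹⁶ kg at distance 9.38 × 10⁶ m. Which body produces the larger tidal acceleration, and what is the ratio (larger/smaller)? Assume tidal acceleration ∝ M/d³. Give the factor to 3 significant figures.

Tidal acceleration ∝ M/d³, so compare M/d³ for each.
Deimos: (1.48 × 10¹⁵) / (2.35 × 10⁷)³ = 1.140 × 10⁻⁷
Phobos: (1.07 × 10¹⁶) / (9.38 × 10⁶)³ = 1.297 × 10⁻⁵
Ratio (larger/smaller) = 114

Phobos, by a factor of ≈ 114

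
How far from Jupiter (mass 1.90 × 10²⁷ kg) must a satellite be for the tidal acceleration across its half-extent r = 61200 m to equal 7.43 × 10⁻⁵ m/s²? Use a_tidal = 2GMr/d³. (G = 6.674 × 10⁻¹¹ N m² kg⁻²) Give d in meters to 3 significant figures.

5.93 × 10⁸ m

2GMr/d³ = a_tidal  ⇒  d = (2GMr / a_tidal)^(1/3)
d = (2 × 6.674×10⁻¹¹ × (1.90 × 10²⁷) × (61200) / (7.43 × 10⁻⁵))^(1/3)
  = 5.93 × 10⁸ m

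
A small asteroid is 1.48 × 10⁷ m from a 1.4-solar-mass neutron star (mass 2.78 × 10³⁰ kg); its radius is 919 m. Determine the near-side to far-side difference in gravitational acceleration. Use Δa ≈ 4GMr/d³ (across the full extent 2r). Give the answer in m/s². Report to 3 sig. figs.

2.10 × 10² m/s²

a_tidal = 4GMr/d³
        = 4 × (6.674 × 10⁻¹¹) × (2.78 × 10³⁰) × (919) / (1.48 × 10⁷)³
        = 2.10 × 10² m/s²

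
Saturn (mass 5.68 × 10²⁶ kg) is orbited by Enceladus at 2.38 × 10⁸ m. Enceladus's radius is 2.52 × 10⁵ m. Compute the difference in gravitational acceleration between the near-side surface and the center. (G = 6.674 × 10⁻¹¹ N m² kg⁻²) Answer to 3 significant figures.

1.42 × 10⁻³ m/s²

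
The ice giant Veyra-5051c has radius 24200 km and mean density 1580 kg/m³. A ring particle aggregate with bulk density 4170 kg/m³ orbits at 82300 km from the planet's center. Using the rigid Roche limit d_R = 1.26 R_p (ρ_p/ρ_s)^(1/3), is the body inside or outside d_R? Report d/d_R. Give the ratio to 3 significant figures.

outside; d/d_R ≈ 3.73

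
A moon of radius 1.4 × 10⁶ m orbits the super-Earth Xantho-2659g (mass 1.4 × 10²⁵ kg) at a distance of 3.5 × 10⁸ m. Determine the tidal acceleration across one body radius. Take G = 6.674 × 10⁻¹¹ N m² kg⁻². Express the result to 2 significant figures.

a_tidal = 2GMr/d³
        = 2 × (6.674 × 10⁻¹¹) × (1.4 × 10²⁵) × (1.4 × 10⁶) / (3.5 × 10⁸)³
        = 6.1 × 10⁻⁵ m/s²

6.1 × 10⁻⁵ m/s²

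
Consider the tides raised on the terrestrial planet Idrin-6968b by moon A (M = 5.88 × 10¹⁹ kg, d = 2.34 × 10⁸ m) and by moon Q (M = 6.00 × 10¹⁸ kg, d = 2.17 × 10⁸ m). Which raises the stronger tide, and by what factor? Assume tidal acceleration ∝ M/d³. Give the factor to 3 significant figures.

The tide-raising term goes as M/d³ (the gradient of a 1/d² field).
Moon A: (5.88 × 10¹⁹) / (2.34 × 10⁸)³ = 4.589 × 10⁻⁶
Moon Q: (6.00 × 10¹⁸) / (2.17 × 10⁸)³ = 5.872 × 10⁻⁷
Ratio (larger/smaller) = 7.82

Moon A, by a factor of ≈ 7.82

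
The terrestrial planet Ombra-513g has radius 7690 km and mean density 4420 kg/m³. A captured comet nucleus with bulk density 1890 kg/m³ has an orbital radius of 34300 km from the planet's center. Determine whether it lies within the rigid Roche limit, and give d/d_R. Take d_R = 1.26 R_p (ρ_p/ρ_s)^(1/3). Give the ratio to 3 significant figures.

outside; d/d_R ≈ 2.67

d_R = 1.26 × (7690 km) × (4420/1890)^(1/3) = 12860 km
d/d_R = (34300) / (12860) = 2.67
Since d/d_R > 1, the body is outside the Roche limit.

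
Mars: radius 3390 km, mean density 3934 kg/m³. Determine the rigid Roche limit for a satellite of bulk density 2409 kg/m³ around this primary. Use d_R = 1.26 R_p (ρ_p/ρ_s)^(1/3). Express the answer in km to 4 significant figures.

5030 km

d_R = 1.26 × 3390 km × (3934/2409)^(1/3)
    = 5030 km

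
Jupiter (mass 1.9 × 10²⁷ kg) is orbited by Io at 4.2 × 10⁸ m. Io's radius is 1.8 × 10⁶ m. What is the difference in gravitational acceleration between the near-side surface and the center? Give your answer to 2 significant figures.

6.2 × 10⁻³ m/s²

Δa = 2GMr/d³
   = 2 × (6.674 × 10⁻¹¹) × (1.9 × 10²⁷) × (1.8 × 10⁶) / (4.2 × 10⁸)³
   = 6.2 × 10⁻³ m/s²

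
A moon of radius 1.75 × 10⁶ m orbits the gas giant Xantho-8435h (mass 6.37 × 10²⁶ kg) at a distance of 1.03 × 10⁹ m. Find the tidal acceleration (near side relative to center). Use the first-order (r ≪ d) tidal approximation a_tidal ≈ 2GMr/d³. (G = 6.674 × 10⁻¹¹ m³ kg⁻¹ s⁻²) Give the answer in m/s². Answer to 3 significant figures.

1.36 × 10⁻⁴ m/s²

Δg = 2GMr/d³
   = 2 × (6.674 × 10⁻¹¹) × (6.37 × 10²⁶) × (1.75 × 10⁶) / (1.03 × 10⁹)³
   = 1.36 × 10⁻⁴ m/s²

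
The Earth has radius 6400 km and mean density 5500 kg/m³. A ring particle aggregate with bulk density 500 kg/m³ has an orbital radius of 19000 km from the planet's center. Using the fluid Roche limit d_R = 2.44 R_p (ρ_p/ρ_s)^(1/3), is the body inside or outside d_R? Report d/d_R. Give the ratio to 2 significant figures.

inside; d/d_R ≈ 0.55

d_R = 2.44 × (6400 km) × (5500/500)^(1/3) = 34730 km
d/d_R = (19000) / (34730) = 0.55
Since d/d_R < 1, the body is inside the Roche limit.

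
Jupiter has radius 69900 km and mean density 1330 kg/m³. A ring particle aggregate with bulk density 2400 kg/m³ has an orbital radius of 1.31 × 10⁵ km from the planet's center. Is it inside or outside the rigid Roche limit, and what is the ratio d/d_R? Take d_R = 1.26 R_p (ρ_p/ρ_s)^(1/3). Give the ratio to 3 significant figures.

outside; d/d_R ≈ 1.81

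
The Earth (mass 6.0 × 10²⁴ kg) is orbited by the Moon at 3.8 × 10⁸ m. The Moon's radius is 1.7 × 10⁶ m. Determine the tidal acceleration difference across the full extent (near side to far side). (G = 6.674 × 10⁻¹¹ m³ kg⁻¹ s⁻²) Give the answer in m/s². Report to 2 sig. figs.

5.0 × 10⁻⁵ m/s²

Δa = 4GMr/d³
   = 4 × (6.674 × 10⁻¹¹) × (6.0 × 10²⁴) × (1.7 × 10⁶) / (3.8 × 10⁸)³
   = 5.0 × 10⁻⁵ m/s²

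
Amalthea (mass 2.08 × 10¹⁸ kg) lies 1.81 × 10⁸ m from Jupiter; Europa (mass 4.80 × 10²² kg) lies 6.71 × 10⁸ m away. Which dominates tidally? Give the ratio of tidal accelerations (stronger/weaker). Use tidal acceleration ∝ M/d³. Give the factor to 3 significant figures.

Europa, by a factor of ≈ 453

Tidal stretch scales as M/d³; compute that for each body.
Amalthea: (2.08 × 10¹⁸) / (1.81 × 10⁸)³ = 3.508 × 10⁻⁷
Europa: (4.80 × 10²²) / (6.71 × 10⁸)³ = 1.589 × 10⁻⁴
Ratio (larger/smaller) = 453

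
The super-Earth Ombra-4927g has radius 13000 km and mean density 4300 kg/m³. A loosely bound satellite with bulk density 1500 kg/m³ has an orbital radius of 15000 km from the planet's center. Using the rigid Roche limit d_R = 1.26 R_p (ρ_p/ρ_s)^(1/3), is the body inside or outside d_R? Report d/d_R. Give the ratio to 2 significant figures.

inside; d/d_R ≈ 0.64

d_R = 1.26 × (13000 km) × (4300/1500)^(1/3) = 23270 km
d/d_R = (15000) / (23270) = 0.64
Since d/d_R < 1, the body is inside the Roche limit.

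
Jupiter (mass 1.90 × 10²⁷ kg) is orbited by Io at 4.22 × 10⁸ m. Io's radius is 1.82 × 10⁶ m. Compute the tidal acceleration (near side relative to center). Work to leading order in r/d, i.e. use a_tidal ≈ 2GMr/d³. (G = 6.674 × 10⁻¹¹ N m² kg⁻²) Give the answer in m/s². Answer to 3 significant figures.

6.14 × 10⁻³ m/s²

Δa = 2GMr/d³
   = 2 × (6.674 × 10⁻¹¹) × (1.90 × 10²⁷) × (1.82 × 10⁶) / (4.22 × 10⁸)³
   = 6.14 × 10⁻³ m/s²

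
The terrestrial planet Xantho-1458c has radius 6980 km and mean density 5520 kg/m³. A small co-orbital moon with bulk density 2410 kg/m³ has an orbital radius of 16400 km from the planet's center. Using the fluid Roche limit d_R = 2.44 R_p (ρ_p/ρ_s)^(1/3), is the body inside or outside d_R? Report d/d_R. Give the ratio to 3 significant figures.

d_R = 2.44 × (6980 km) × (5520/2410)^(1/3) = 22450 km
d/d_R = (16400) / (22450) = 0.731
Since d/d_R < 1, the body is inside the Roche limit.

inside; d/d_R ≈ 0.731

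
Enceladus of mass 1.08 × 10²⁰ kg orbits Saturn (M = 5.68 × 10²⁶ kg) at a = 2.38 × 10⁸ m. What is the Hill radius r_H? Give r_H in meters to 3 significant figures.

r_H ≈ a (m/3M)^(1/3)
    = (2.38 × 10⁸) × (1.08 × 10²⁰ / (3 × 5.68 × 10²⁶))^(1/3)
    = 9.49 × 10⁵ m

9.49 × 10⁵ m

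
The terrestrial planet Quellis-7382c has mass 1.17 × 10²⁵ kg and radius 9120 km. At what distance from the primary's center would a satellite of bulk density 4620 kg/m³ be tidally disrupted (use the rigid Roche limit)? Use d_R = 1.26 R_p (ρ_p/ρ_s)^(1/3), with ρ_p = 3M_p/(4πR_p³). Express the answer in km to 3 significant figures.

ρ_p = 3M_p/(4πR_p³) = 3 × (1.17 × 10²⁵) / (4π × (9.12 × 10⁶ m)³) = 3680 kg/m³
d_R = 1.26 × 9120 km × (3680/4620)^(1/3)
    = 10700 km

10700 km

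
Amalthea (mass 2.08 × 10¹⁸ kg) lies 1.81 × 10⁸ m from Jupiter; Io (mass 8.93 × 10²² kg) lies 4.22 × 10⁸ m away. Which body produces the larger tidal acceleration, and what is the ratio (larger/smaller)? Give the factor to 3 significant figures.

Tidal acceleration ∝ M/d³, so compare M/d³ for each.
Amalthea: (2.08 × 10¹⁸) / (1.81 × 10⁸)³ = 3.508 × 10⁻⁷
Io: (8.93 × 10²²) / (4.22 × 10⁸)³ = 1.188 × 10⁻³
Ratio (larger/smaller) = 3390

Io, by a factor of ≈ 3390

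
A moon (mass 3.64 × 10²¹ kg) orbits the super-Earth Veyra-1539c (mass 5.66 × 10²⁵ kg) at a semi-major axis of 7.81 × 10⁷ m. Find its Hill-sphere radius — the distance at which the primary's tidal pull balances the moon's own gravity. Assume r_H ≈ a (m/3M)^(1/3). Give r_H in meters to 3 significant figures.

r_H ≈ a (m/3M)^(1/3)
    = (7.81 × 10⁷) × (3.64 × 10²¹ / (3 × 5.66 × 10²⁵))^(1/3)
    = 2.17 × 10⁶ m

2.17 × 10⁶ m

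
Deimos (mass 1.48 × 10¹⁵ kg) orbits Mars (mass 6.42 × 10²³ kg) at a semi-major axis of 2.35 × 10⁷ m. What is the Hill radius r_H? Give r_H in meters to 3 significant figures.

2.15 × 10⁴ m

r_H ≈ a (m/3M)^(1/3)
    = (2.35 × 10⁷) × (1.48 × 10¹⁵ / (3 × 6.42 × 10²³))^(1/3)
    = 2.15 × 10⁴ m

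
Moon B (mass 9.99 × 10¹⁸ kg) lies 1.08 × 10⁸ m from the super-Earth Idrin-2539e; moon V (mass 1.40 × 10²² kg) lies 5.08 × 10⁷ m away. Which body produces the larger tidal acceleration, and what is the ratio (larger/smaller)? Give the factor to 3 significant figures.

Moon V, by a factor of ≈ 13500

Tidal stretch scales as M/d³; compute that for each body.
Moon B: (9.99 × 10¹⁸) / (1.08 × 10⁸)³ = 7.930 × 10⁻⁶
Moon V: (1.40 × 10²²) / (5.08 × 10⁷)³ = 1.068 × 10⁻¹
Ratio (larger/smaller) = 13500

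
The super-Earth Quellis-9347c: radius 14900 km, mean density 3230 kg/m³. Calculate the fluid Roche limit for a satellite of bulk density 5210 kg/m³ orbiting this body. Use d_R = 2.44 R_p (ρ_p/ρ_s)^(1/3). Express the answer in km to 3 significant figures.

31000 km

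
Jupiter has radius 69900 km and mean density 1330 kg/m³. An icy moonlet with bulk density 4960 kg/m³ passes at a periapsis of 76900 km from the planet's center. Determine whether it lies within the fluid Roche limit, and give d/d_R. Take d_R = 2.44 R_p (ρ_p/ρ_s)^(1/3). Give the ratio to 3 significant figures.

d_R = 2.44 × (69900 km) × (1330/4960)^(1/3) = 1.100 × 10⁵ km
d/d_R = (76900) / (1.100 × 10⁵) = 0.699
Since d/d_R < 1, the body is inside the Roche limit.

inside; d/d_R ≈ 0.699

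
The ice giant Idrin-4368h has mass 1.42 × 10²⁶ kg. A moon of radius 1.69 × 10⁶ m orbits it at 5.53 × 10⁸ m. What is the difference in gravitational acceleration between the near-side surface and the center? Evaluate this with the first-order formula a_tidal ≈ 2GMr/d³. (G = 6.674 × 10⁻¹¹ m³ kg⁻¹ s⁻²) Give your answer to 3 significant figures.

1.89 × 10⁻⁴ m/s²

Differencing GM/(d−r)² and GM/d² to first order in r/d gives 2GMr/d³.
Δa = 2GMr/d³
   = 2 × (6.674 × 10⁻¹¹) × (1.42 × 10²⁶) × (1.69 × 10⁶) / (5.53 × 10⁸)³
   = 1.89 × 10⁻⁴ m/s²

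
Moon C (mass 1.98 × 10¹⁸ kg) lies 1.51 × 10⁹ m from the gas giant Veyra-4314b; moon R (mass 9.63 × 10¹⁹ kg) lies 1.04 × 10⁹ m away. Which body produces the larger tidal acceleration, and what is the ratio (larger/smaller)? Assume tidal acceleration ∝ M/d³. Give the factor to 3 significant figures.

Moon R, by a factor of ≈ 149

Tidal stretch scales as M/d³; compute that for each body.
Moon C: (1.98 × 10¹⁸) / (1.51 × 10⁹)³ = 5.751 × 10⁻¹⁰
Moon R: (9.63 × 10¹⁹) / (1.04 × 10⁹)³ = 8.561 × 10⁻⁸
Ratio (larger/smaller) = 149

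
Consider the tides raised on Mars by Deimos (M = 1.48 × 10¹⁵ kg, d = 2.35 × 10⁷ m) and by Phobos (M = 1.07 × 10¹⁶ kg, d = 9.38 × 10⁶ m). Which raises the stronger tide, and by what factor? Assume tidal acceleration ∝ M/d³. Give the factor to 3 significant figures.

The tide-raising term goes as M/d³ (the gradient of a 1/d² field).
Deimos: (1.48 × 10¹⁵) / (2.35 × 10⁷)³ = 1.140 × 10⁻⁷
Phobos: (1.07 × 10¹⁶) / (9.38 × 10⁶)³ = 1.297 × 10⁻⁵
Ratio (larger/smaller) = 114

Phobos, by a factor of ≈ 114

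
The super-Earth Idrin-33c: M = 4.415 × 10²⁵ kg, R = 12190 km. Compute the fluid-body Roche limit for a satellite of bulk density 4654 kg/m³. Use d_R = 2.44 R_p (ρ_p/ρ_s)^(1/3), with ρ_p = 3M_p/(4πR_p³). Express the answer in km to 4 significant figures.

ρ_p = 3M_p/(4πR_p³) = 3 × (4.415 × 10²⁵) / (4π × (1.219 × 10⁷ m)³) = 5819 kg/m³
d_R = 2.44 × 12190 km × (5819/4654)^(1/3)
    = 32040 km

32040 km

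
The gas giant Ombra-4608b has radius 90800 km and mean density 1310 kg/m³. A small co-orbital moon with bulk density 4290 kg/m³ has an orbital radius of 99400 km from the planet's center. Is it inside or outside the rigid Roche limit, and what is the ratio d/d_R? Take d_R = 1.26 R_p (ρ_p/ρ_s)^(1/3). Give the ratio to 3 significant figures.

outside; d/d_R ≈ 1.29

d_R = 1.26 × (90800 km) × (1310/4290)^(1/3) = 77040 km
d/d_R = (99400) / (77040) = 1.29
Since d/d_R > 1, the body is outside the Roche limit.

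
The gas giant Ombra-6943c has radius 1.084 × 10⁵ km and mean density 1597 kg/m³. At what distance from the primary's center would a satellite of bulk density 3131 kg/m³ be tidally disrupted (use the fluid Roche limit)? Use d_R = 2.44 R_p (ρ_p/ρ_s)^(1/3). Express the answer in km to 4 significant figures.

2.113 × 10⁵ km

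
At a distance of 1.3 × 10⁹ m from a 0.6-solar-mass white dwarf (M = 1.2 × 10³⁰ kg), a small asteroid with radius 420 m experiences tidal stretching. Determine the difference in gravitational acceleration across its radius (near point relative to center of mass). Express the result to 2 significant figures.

Δg = 2GMr/d³
   = 2 × (6.674 × 10⁻¹¹) × (1.2 × 10³⁰) × (420) / (1.3 × 10⁹)³
   = 3.1 × 10⁻⁵ m/s²

3.1 × 10⁻⁵ m/s²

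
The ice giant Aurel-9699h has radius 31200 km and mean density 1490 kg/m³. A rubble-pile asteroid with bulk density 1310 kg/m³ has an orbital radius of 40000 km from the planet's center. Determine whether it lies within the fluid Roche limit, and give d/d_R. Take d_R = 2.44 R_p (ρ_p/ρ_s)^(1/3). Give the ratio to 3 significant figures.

d_R = 2.44 × (31200 km) × (1490/1310)^(1/3) = 79470 km
d/d_R = (40000) / (79470) = 0.503
Since d/d_R < 1, the body is inside the Roche limit.

inside; d/d_R ≈ 0.503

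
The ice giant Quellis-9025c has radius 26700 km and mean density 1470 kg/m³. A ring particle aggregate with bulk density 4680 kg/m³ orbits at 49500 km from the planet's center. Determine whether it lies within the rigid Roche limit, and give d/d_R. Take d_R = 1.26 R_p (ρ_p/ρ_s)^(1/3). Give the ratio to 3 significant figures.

d_R = 1.26 × (26700 km) × (1470/4680)^(1/3) = 22870 km
d/d_R = (49500) / (22870) = 2.16
Since d/d_R > 1, the body is outside the Roche limit.

outside; d/d_R ≈ 2.16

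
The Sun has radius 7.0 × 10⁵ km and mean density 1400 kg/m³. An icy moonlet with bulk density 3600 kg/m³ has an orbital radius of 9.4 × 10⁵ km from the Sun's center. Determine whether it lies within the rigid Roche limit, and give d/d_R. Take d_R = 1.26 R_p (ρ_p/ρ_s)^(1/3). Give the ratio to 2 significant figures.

d_R = 1.26 × (7.0 × 10⁵ km) × (1400/3600)^(1/3) = 6.438 × 10⁵ km
d/d_R = (9.4 × 10⁵) / (6.438 × 10⁵) = 1.5
Since d/d_R > 1, the body is outside the Roche limit.

outside; d/d_R ≈ 1.5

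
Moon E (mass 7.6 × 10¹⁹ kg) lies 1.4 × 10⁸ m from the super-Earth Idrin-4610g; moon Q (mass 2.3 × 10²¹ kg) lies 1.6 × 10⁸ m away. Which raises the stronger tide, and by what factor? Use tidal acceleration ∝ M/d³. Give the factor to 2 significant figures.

Moon Q, by a factor of ≈ 20

Compare M/d³ for the two perturbers:
Moon E: (7.6 × 10¹⁹) / (1.4 × 10⁸)³ = 2.770 × 10⁻⁵
Moon Q: (2.3 × 10²¹) / (1.6 × 10⁸)³ = 5.615 × 10⁻⁴
Ratio (larger/smaller) = 20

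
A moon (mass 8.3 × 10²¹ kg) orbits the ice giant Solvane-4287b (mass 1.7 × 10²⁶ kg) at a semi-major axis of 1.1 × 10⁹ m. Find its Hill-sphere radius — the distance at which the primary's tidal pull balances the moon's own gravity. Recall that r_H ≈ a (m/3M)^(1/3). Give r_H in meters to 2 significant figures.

2.8 × 10⁷ m

r_H ≈ a (m/3M)^(1/3)
    = (1.1 × 10⁹) × (8.3 × 10²¹ / (3 × 1.7 × 10²⁶))^(1/3)
    = 2.8 × 10⁷ m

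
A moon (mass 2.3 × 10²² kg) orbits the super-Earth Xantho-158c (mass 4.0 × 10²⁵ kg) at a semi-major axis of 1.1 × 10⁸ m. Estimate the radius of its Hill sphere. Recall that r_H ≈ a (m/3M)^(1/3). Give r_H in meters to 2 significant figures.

6.3 × 10⁶ m

r_H ≈ a (m/3M)^(1/3)
    = (1.1 × 10⁸) × (2.3 × 10²² / (3 × 4.0 × 10²⁵))^(1/3)
    = 6.3 × 10⁶ m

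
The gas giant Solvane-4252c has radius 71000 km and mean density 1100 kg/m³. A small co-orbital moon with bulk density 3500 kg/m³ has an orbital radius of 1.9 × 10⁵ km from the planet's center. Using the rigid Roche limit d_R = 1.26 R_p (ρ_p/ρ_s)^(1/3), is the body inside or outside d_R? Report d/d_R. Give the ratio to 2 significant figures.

outside; d/d_R ≈ 3.1

d_R = 1.26 × (71000 km) × (1100/3500)^(1/3) = 60820 km
d/d_R = (1.9 × 10⁵) / (60820) = 3.1
Since d/d_R > 1, the body is outside the Roche limit.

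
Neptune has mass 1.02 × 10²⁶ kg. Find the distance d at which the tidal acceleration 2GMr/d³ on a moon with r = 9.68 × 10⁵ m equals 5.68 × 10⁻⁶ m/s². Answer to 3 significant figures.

1.32 × 10⁹ m

2GMr/d³ = a_tidal  ⇒  d = (2GMr / a_tidal)^(1/3)
d = (2 × 6.674×10⁻¹¹ × (1.02 × 10²⁶) × (9.68 × 10⁵) / (5.68 × 10⁻⁶))^(1/3)
  = 1.32 × 10⁹ m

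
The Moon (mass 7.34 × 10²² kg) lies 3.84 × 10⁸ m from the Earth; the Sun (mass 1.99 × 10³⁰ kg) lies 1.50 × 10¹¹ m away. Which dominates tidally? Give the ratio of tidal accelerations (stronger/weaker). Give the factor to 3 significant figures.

The Moon, by a factor of ≈ 2.20

The tide-raising term goes as M/d³ (the gradient of a 1/d² field).
The Moon: (7.34 × 10²²) / (3.84 × 10⁸)³ = 1.296 × 10⁻³
The Sun: (1.99 × 10³⁰) / (1.50 × 10¹¹)³ = 5.896 × 10⁻⁴
Ratio (larger/smaller) = 2.20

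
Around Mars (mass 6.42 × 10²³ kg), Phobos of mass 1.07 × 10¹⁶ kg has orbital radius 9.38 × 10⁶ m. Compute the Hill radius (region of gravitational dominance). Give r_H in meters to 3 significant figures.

1.66 × 10⁴ m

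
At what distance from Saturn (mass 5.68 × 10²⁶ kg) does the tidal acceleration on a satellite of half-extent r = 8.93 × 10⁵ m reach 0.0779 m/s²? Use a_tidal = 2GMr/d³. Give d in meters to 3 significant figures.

2GMr/d³ = a_tidal  ⇒  d = (2GMr / a_tidal)^(1/3)
d = (2 × 6.674×10⁻¹¹ × (5.68 × 10²⁶) × (8.93 × 10⁵) / (0.0779))^(1/3)
  = 9.54 × 10⁷ m

9.54 × 10⁷ m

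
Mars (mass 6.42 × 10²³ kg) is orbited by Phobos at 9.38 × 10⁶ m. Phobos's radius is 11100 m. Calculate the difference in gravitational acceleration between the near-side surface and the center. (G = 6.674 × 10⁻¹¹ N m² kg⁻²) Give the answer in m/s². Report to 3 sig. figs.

1.15 × 10⁻³ m/s²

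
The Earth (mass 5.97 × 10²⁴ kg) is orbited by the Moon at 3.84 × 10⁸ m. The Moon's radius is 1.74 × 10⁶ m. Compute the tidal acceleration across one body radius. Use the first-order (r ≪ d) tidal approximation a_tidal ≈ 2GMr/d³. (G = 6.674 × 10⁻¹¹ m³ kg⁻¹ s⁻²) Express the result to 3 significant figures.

Differencing GM/(d−r)² and GM/d² to first order in r/d gives 2GMr/d³.
Δg = 2GMr/d³
   = 2 × (6.674 × 10⁻¹¹) × (5.97 × 10²⁴) × (1.74 × 10⁶) / (3.84 × 10⁸)³
   = 2.45 × 10⁻⁵ m/s²

2.45 × 10⁻⁵ m/s²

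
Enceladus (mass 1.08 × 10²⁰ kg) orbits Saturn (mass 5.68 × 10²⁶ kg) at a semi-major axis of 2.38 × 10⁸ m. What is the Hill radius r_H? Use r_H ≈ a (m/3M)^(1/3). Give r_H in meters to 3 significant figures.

9.49 × 10⁵ m

r_H ≈ a (m/3M)^(1/3)
    = (2.38 × 10⁸) × (1.08 × 10²⁰ / (3 × 5.68 × 10²⁶))^(1/3)
    = 9.49 × 10⁵ m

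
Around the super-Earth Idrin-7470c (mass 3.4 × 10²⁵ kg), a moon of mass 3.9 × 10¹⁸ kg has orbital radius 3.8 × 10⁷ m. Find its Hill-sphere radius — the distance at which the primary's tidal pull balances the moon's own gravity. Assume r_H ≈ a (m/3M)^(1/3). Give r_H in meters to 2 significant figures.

r_H ≈ a (m/3M)^(1/3)
    = (3.8 × 10⁷) × (3.9 × 10¹⁸ / (3 × 3.4 × 10²⁵))^(1/3)
    = 1.3 × 10⁵ m

1.3 × 10⁵ m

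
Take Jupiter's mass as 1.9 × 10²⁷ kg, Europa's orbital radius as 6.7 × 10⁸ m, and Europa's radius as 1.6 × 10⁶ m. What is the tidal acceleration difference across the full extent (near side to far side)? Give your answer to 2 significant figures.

2.7 × 10⁻³ m/s²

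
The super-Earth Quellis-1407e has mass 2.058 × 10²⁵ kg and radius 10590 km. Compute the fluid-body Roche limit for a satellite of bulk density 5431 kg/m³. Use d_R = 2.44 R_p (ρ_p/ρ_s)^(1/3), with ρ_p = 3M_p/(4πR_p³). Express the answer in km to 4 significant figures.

23600 km

ρ_p = 3M_p/(4πR_p³) = 3 × (2.058 × 10²⁵) / (4π × (1.059 × 10⁷ m)³) = 4137 kg/m³
d_R = 2.44 × 10590 km × (4137/5431)^(1/3)
    = 23600 km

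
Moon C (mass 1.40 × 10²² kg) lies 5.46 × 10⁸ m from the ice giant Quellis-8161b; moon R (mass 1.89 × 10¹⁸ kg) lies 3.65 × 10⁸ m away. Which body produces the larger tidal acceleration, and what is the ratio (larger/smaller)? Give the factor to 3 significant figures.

Moon C, by a factor of ≈ 2210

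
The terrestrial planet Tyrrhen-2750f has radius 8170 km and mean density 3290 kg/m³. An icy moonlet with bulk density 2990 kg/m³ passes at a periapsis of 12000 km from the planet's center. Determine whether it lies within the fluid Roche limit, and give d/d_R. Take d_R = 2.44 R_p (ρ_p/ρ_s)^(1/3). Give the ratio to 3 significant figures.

d_R = 2.44 × (8170 km) × (3290/2990)^(1/3) = 20580 km
d/d_R = (12000) / (20580) = 0.583
Since d/d_R < 1, the body is inside the Roche limit.

inside; d/d_R ≈ 0.583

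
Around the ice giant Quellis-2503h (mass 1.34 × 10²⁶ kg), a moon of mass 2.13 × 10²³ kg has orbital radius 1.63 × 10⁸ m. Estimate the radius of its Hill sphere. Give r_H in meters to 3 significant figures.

1.32 × 10⁷ m

r_H ≈ a (m/3M)^(1/3)
    = (1.63 × 10⁸) × (2.13 × 10²³ / (3 × 1.34 × 10²⁶))^(1/3)
    = 1.32 × 10⁷ m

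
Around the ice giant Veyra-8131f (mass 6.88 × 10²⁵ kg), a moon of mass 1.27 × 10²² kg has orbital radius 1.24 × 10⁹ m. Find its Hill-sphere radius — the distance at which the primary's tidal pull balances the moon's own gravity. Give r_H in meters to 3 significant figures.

r_H ≈ a (m/3M)^(1/3)
    = (1.24 × 10⁹) × (1.27 × 10²² / (3 × 6.88 × 10²⁵))^(1/3)
    = 4.90 × 10⁷ m

4.90 × 10⁷ m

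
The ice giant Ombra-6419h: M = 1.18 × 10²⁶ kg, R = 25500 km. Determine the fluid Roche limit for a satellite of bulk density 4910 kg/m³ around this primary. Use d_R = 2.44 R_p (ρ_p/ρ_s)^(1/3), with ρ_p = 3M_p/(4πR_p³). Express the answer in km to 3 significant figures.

43700 km

ρ_p = 3M_p/(4πR_p³) = 3 × (1.18 × 10²⁶) / (4π × (2.55 × 10⁷ m)³) = 1700 kg/m³
d_R = 2.44 × 25500 km × (1700/4910)^(1/3)
    = 43700 km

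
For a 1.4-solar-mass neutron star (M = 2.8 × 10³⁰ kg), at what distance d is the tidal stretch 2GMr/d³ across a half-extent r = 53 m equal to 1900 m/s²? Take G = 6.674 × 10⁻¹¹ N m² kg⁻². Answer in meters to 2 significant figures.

2.2 × 10⁶ m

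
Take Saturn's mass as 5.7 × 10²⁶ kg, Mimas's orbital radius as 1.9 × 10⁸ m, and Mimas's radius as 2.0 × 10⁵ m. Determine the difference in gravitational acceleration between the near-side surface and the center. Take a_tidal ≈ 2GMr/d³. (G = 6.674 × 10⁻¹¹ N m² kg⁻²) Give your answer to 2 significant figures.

2.2 × 10⁻³ m/s²

Δg = 2GMr/d³
   = 2 × (6.674 × 10⁻¹¹) × (5.7 × 10²⁶) × (2.0 × 10⁵) / (1.9 × 10⁸)³
   = 2.2 × 10⁻³ m/s²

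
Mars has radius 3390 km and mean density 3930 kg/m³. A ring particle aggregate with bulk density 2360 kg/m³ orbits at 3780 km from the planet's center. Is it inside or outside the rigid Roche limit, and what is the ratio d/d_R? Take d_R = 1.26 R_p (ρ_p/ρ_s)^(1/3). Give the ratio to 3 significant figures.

d_R = 1.26 × (3390 km) × (3930/2360)^(1/3) = 5063 km
d/d_R = (3780) / (5063) = 0.747
Since d/d_R < 1, the body is inside the Roche limit.

inside; d/d_R ≈ 0.747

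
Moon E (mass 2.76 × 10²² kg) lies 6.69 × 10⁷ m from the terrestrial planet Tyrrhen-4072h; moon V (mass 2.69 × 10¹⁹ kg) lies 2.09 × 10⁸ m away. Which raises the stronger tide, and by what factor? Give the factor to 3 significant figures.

Moon E, by a factor of ≈ 31300

Compare M/d³ for the two perturbers:
Moon E: (2.76 × 10²²) / (6.69 × 10⁷)³ = 9.218 × 10⁻²
Moon V: (2.69 × 10¹⁹) / (2.09 × 10⁸)³ = 2.947 × 10⁻⁶
Ratio (larger/smaller) = 31300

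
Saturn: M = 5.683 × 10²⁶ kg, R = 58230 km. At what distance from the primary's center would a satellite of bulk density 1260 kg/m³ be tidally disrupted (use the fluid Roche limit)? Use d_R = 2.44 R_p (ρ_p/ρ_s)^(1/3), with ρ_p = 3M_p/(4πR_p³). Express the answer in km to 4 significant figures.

1.161 × 10⁵ km

ρ_p = 3M_p/(4πR_p³) = 3 × (5.683 × 10²⁶) / (4π × (5.823 × 10⁷ m)³) = 687.1 kg/m³
d_R = 2.44 × 58230 km × (687.1/1260)^(1/3)
    = 1.161 × 10⁵ km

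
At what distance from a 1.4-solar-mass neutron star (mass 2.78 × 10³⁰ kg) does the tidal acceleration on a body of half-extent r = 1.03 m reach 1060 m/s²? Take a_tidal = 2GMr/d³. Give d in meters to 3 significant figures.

2GMr/d³ = a_tidal  ⇒  d = (2GMr / a_tidal)^(1/3)
d = (2 × 6.674×10⁻¹¹ × (2.78 × 10³⁰) × (1.03) / (1060))^(1/3)
  = 7.12 × 10⁵ m

7.12 × 10⁵ m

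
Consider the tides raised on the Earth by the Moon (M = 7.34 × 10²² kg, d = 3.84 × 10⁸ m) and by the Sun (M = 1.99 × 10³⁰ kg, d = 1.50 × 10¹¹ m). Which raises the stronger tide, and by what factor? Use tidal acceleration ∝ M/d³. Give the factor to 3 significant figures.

The Moon, by a factor of ≈ 2.20

Tidal stretch scales as M/d³; compute that for each body.
The Moon: (7.34 × 10²²) / (3.84 × 10⁸)³ = 1.296 × 10⁻³
The Sun: (1.99 × 10³⁰) / (1.50 × 10¹¹)³ = 5.896 × 10⁻⁴
Ratio (larger/smaller) = 2.20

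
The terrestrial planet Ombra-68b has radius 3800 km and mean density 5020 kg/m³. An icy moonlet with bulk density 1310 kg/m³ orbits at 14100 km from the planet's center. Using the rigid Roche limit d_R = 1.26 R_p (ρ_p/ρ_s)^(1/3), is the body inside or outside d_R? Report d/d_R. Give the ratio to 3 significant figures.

d_R = 1.26 × (3800 km) × (5020/1310)^(1/3) = 7493 km
d/d_R = (14100) / (7493) = 1.88
Since d/d_R > 1, the body is outside the Roche limit.

outside; d/d_R ≈ 1.88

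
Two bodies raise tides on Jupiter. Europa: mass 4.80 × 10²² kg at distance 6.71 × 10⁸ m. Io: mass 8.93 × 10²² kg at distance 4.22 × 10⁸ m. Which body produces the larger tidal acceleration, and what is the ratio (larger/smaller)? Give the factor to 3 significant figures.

Io, by a factor of ≈ 7.48

Tidal acceleration ∝ M/d³, so compare M/d³ for each.
Europa: (4.80 × 10²²) / (6.71 × 10⁸)³ = 1.589 × 10⁻⁴
Io: (8.93 × 10²²) / (4.22 × 10⁸)³ = 1.188 × 10⁻³
Ratio (larger/smaller) = 7.48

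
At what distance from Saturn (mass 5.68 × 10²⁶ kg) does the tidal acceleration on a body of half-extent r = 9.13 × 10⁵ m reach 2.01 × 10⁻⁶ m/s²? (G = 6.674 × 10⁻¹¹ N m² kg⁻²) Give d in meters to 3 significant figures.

2GMr/d³ = a_tidal  ⇒  d = (2GMr / a_tidal)^(1/3)
d = (2 × 6.674×10⁻¹¹ × (5.68 × 10²⁶) × (9.13 × 10⁵) / (2.01 × 10⁻⁶))^(1/3)
  = 3.25 × 10⁹ m

3.25 × 10⁹ m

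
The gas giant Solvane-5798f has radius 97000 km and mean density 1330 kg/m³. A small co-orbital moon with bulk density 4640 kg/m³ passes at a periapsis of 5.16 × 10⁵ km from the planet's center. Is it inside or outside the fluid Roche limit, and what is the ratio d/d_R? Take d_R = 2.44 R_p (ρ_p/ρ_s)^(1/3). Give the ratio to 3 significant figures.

d_R = 2.44 × (97000 km) × (1330/4640)^(1/3) = 1.561 × 10⁵ km
d/d_R = (5.16 × 10⁵) / (1.561 × 10⁵) = 3.31
Since d/d_R > 1, the body is outside the Roche limit.

outside; d/d_R ≈ 3.31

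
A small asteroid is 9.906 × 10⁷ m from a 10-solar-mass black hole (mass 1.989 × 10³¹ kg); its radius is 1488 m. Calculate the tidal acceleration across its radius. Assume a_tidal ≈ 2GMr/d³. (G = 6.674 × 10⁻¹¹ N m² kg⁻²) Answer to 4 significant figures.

Δg = 2GMr/d³
   = 2 × (6.674 × 10⁻¹¹) × (1.989 × 10³¹) × (1488) / (9.906 × 10⁷)³
   = 4.064 m/s²

4.064 m/s²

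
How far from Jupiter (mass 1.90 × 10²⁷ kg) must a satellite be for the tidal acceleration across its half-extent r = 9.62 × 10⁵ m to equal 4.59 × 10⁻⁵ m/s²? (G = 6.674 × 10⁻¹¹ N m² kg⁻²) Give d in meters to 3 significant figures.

2GMr/d³ = a_tidal  ⇒  d = (2GMr / a_tidal)^(1/3)
d = (2 × 6.674×10⁻¹¹ × (1.90 × 10²⁷) × (9.62 × 10⁵) / (4.59 × 10⁻⁵))^(1/3)
  = 1.75 × 10⁹ m

1.75 × 10⁹ m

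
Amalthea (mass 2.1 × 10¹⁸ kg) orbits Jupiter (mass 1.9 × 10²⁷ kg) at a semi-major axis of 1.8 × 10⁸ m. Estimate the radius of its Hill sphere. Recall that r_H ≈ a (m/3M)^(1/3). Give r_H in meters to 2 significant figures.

1.3 × 10⁵ m

r_H ≈ a (m/3M)^(1/3)
    = (1.8 × 10⁸) × (2.1 × 10¹⁸ / (3 × 1.9 × 10²⁷))^(1/3)
    = 1.3 × 10⁵ m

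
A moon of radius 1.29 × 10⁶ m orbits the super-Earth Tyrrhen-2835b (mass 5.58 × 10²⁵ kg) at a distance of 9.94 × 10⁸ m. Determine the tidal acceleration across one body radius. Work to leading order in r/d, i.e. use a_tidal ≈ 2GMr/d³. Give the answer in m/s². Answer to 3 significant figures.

Δa = 2GMr/d³
   = 2 × (6.674 × 10⁻¹¹) × (5.58 × 10²⁵) × (1.29 × 10⁶) / (9.94 × 10⁸)³
   = 9.78 × 10⁻⁶ m/s²

9.78 × 10⁻⁶ m/s²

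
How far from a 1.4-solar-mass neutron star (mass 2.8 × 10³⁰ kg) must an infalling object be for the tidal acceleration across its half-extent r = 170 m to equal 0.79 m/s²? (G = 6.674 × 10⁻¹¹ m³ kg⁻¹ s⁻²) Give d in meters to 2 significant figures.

4.3 × 10⁷ m

2GMr/d³ = a_tidal  ⇒  d = (2GMr / a_tidal)^(1/3)
d = (2 × 6.674×10⁻¹¹ × (2.8 × 10³⁰) × (170) / (0.79))^(1/3)
  = 4.3 × 10⁷ m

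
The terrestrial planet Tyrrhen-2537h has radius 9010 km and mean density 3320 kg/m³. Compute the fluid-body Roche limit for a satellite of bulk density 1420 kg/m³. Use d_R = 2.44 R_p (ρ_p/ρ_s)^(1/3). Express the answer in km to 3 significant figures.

29200 km

d_R = 2.44 × 9010 km × (3320/1420)^(1/3)
    = 29200 km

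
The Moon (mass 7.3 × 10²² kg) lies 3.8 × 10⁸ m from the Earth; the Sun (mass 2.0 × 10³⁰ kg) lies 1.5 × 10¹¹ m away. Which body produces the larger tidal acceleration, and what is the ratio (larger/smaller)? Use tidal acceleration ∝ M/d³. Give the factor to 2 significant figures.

The Moon, by a factor of ≈ 2.2

Tidal acceleration ∝ M/d³, so compare M/d³ for each.
The Moon: (7.3 × 10²²) / (3.8 × 10⁸)³ = 1.330 × 10⁻³
The Sun: (2.0 × 10³⁰) / (1.5 × 10¹¹)³ = 5.926 × 10⁻⁴
Ratio (larger/smaller) = 2.2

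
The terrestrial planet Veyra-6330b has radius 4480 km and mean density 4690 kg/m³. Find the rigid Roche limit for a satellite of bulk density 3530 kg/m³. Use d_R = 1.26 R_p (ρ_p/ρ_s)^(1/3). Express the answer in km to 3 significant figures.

6210 km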